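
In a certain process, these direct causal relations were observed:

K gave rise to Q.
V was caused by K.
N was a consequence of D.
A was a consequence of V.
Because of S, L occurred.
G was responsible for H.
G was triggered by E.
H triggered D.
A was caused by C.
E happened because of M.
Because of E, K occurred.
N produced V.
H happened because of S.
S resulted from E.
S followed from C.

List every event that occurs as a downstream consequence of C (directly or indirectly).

A, D, H, L, N, S, V

Direct effects: S, A.
2 steps out: L, H.
3 steps out: D.
4 steps out: N.
5 steps out: V.
Not reachable from it: M, E, G, K, Q.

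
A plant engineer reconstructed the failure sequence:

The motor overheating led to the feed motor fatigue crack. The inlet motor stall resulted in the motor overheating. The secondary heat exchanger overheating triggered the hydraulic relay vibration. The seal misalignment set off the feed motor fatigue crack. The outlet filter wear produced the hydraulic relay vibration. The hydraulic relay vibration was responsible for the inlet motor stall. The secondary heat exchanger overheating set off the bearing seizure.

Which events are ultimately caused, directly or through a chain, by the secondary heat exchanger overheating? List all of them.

Direct effects: the bearing seizure, the hydraulic relay vibration.
2 steps out: the inlet motor stall.
3 steps out: the motor overheating.
4 steps out: the feed motor fatigue crack.
Not reachable from it: the outlet filter wear, the seal misalignment.

the bearing seizure, the feed motor fatigue crack, the hydraulic relay vibration, the inlet motor stall, the motor overheating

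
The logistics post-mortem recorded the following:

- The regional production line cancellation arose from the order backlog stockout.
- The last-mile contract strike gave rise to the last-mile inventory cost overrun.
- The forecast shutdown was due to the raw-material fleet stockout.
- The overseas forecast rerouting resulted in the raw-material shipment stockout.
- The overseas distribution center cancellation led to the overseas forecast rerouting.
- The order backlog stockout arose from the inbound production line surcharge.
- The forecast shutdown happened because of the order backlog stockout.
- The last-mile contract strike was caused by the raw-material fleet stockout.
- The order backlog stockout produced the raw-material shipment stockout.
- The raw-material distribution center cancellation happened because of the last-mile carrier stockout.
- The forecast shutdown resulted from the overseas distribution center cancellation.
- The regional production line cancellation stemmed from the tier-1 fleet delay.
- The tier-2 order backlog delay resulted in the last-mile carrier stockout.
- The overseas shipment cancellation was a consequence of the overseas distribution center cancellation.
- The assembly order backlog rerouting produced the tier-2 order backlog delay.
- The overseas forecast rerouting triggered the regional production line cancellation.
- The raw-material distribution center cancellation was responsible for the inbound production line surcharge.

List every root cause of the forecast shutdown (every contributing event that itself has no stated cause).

Tracing upstream from the forecast shutdown: the forecast shutdown ← the overseas distribution center cancellation.
A separate upstream branch: the forecast shutdown ← the raw-material fleet stockout.
A separate upstream branch: the forecast shutdown ← the order backlog stockout ← the inbound production line surcharge ← the raw-material distribution center cancellation ← the last-mile carrier stockout ← the tier-2 order backlog delay ← the assembly order backlog rerouting.
Each of those chain origins has no stated cause.

the assembly order backlog rerouting, the overseas distribution center cancellation, the raw-material fleet stockout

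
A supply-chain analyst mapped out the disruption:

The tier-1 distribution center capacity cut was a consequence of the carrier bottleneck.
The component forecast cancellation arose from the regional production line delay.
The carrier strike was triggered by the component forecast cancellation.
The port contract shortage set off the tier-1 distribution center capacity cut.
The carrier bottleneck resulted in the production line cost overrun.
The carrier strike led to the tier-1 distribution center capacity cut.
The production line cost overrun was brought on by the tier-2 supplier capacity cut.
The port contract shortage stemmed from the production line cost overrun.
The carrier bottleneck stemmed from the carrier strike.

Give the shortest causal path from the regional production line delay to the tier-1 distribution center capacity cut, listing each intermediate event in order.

the regional production line delay → the component forecast cancellation
the component forecast cancellation → the carrier strike
the carrier strike → the tier-1 distribution center capacity cut
Length: 3 steps.

the regional production line delay → the component forecast cancellation → the carrier strike → the tier-1 distribution center capacity cut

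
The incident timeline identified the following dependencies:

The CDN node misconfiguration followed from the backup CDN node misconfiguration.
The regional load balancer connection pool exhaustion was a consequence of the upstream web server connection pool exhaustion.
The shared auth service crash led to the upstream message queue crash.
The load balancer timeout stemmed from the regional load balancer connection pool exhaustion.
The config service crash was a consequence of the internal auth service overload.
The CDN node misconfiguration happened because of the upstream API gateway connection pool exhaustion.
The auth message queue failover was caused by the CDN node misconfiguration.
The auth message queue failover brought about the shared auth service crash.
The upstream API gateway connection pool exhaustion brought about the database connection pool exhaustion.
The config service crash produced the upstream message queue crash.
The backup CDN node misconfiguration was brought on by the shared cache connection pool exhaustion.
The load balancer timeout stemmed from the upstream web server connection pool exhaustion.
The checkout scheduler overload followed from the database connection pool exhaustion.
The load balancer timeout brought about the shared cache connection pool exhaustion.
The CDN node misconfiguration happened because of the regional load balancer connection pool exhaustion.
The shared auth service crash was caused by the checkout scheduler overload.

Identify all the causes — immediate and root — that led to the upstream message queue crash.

Immediate causes of the upstream message queue crash: the config service crash, the shared auth service crash.
Further upstream: the upstream API gateway connection pool exhaustion, the upstream web server connection pool exhaustion, the internal auth service overload, the regional load balancer connection pool exhaustion, the database connection pool exhaustion, the load balancer timeout, the shared cache connection pool exhaustion, the checkout scheduler overload, the backup CDN node misconfiguration, the CDN node misconfiguration, the auth message queue failover.

the CDN node misconfiguration, the auth message queue failover, the backup CDN node misconfiguration, the checkout scheduler overload, the config service crash, the database connection pool exhaustion, the internal auth service overload, the load balancer timeout, the regional load balancer connection pool exhaustion, the shared auth service crash, the shared cache connection pool exhaustion, the upstream API gateway connection pool exhaustion, the upstream web server connection pool exhaustion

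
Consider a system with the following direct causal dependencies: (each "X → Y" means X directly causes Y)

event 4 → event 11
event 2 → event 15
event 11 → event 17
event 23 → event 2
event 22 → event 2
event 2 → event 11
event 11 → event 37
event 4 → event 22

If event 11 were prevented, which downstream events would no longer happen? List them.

event 17, event 37

Downstream of event 11: event 17, event 37.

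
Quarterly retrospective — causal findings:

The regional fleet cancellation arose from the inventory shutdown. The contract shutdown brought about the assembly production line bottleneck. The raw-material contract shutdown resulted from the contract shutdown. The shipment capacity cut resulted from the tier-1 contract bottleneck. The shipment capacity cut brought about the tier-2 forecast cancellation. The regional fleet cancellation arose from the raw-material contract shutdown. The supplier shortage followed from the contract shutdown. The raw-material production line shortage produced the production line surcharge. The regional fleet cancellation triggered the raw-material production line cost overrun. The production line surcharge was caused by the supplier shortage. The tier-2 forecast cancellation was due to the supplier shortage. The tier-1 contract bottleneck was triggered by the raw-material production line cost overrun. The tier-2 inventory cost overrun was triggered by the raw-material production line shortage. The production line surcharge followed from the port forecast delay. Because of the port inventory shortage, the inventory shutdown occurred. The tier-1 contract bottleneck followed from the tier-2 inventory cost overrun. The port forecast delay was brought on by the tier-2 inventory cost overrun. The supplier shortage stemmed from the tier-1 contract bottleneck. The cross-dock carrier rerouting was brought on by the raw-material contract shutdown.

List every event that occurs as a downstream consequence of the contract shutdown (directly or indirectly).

the assembly production line bottleneck, the cross-dock carrier rerouting, the production line surcharge, the raw-material contract shutdown, the raw-material production line cost overrun, the regional fleet cancellation, the shipment capacity cut, the supplier shortage, the tier-1 contract bottleneck, the tier-2 forecast cancellation

Direct effects: the raw-material contract shutdown, the assembly production line bottleneck, the supplier shortage.
2 steps out: the cross-dock carrier rerouting, the regional fleet cancellation, the production line surcharge, the tier-2 forecast cancellation.
3 steps out: the raw-material production line cost overrun.
4 steps out: the tier-1 contract bottleneck.
5 steps out: the shipment capacity cut.
Not reachable from it: the raw-material production line shortage, the tier-2 inventory cost overrun, the port inventory shortage, the inventory shutdown, the port forecast delay.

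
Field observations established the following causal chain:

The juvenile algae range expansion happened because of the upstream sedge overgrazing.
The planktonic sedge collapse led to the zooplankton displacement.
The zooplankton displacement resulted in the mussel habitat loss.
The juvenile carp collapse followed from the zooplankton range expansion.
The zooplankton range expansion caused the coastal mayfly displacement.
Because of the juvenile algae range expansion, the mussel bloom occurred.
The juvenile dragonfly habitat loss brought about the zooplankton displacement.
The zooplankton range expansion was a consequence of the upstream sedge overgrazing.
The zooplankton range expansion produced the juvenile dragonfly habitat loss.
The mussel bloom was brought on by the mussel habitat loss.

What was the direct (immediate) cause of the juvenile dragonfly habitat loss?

Upstream contributors include the upstream sedge overgrazing, but only the zooplankton range expansion feeds directly into the juvenile dragonfly habitat loss.

the zooplankton range expansion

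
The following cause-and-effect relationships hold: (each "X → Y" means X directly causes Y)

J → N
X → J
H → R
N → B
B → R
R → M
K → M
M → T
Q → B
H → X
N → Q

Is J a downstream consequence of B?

B leads to R, M, T; J is not among them.

No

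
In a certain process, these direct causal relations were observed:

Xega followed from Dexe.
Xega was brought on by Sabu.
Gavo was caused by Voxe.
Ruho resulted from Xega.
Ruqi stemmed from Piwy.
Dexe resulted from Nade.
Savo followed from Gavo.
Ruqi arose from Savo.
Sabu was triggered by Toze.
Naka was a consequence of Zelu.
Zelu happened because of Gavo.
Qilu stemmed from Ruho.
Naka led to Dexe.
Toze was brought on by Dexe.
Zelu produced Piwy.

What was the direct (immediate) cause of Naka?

Upstream contributors include Voxe, Gavo, but only Zelu feeds directly into Naka.

Zelu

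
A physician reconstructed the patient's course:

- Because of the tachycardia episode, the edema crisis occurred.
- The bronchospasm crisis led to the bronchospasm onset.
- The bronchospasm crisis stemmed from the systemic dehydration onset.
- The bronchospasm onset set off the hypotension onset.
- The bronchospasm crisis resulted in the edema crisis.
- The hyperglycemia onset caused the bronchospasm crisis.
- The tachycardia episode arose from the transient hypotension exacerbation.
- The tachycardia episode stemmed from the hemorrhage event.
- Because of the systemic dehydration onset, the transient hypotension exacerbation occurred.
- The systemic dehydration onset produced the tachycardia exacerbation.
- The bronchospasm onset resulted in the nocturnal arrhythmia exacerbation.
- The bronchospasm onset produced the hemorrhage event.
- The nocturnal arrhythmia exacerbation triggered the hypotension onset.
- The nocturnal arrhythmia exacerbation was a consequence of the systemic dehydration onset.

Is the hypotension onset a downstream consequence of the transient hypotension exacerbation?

The transient hypotension exacerbation leads to the tachycardia episode, the edema crisis; the hypotension onset is not among them.

No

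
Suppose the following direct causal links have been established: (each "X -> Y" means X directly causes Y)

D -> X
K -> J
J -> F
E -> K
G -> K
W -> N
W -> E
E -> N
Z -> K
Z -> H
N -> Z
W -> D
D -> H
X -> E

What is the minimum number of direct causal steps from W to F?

Shortest chain: W → E → K → J → F.

4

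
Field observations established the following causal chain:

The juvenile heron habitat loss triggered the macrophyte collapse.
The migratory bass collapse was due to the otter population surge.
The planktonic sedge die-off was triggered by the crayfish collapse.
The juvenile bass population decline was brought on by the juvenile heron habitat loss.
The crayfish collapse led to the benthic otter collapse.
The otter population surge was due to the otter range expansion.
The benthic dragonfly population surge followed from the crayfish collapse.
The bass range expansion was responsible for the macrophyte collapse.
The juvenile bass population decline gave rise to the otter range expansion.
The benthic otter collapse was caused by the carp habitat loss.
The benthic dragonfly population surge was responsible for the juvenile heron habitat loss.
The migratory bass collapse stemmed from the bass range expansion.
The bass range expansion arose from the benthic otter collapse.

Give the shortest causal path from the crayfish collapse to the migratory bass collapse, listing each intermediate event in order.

the crayfish collapse → the benthic otter collapse → the bass range expansion → the migratory bass collapse

the crayfish collapse → the benthic otter collapse
the benthic otter collapse → the bass range expansion
the bass range expansion → the migratory bass collapse
Length: 3 steps.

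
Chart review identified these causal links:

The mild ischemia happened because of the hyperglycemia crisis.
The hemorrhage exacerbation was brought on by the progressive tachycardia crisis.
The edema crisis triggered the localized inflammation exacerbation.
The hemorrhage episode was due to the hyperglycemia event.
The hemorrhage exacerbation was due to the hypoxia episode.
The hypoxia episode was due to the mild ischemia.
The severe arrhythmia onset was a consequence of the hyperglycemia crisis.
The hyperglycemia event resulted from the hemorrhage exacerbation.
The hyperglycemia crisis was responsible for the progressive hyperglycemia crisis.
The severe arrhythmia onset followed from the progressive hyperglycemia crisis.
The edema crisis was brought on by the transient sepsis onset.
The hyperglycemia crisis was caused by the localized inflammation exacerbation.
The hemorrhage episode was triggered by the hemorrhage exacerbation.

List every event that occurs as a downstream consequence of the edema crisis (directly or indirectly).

the hemorrhage episode, the hemorrhage exacerbation, the hyperglycemia crisis, the hyperglycemia event, the hypoxia episode, the localized inflammation exacerbation, the mild ischemia, the progressive hyperglycemia crisis, the severe arrhythmia onset

Direct effects: the localized inflammation exacerbation.
2 steps out: the hyperglycemia crisis.
3 steps out: the progressive hyperglycemia crisis, the mild ischemia, the severe arrhythmia onset.
4 steps out: the hypoxia episode.
5 steps out: the hemorrhage exacerbation.
6 steps out: the hyperglycemia event, the hemorrhage episode.
Not reachable from it: the transient sepsis onset, the progressive tachycardia crisis.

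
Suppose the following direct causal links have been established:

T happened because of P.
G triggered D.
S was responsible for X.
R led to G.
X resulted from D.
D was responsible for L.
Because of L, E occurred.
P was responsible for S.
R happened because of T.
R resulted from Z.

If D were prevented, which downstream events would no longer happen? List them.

E, L

Downstream of D: L, E, X.
Of those, still caused via another path: X.
The remainder have no surviving cause.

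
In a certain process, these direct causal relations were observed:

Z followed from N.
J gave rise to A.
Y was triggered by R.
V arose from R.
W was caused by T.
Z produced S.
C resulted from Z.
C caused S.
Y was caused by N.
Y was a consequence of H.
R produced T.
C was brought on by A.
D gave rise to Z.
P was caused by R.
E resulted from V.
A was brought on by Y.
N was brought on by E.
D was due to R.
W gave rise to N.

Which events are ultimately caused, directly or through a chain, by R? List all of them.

Direct effects: P, T, V, Y, D.
2 steps out: W, E, A, Z.
3 steps out: N, C, S.
Not reachable from it: H, J.

A, C, D, E, N, P, S, T, V, W, Y, Z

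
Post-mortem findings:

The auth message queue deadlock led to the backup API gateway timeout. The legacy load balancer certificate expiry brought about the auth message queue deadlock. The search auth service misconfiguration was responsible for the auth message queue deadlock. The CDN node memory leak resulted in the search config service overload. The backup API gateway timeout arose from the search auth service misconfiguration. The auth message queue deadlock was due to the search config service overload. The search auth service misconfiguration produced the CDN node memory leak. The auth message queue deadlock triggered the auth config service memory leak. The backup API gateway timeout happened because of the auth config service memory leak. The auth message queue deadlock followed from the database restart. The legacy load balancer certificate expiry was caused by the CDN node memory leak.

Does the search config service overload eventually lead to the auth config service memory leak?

There is a causal chain: the search config service overload → the auth message queue deadlock → the auth config service memory leak.

Yes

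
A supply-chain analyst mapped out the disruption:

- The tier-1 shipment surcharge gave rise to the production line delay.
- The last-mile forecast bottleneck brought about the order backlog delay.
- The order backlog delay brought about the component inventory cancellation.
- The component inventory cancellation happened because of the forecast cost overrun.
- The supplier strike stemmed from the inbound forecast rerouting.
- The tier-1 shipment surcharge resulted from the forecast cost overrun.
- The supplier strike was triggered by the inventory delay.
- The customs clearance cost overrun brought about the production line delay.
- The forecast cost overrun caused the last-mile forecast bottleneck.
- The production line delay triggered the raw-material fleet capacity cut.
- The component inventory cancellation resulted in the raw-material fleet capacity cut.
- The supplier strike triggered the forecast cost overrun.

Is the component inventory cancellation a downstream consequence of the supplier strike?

There is a causal chain: the supplier strike → the forecast cost overrun → the component inventory cancellation.

Yes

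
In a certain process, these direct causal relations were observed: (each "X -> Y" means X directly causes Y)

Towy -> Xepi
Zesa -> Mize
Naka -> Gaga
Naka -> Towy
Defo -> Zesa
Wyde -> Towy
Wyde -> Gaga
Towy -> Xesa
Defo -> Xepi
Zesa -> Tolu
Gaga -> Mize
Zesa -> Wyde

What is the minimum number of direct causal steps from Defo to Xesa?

4

Shortest chain: Defo → Zesa → Wyde → Towy → Xesa.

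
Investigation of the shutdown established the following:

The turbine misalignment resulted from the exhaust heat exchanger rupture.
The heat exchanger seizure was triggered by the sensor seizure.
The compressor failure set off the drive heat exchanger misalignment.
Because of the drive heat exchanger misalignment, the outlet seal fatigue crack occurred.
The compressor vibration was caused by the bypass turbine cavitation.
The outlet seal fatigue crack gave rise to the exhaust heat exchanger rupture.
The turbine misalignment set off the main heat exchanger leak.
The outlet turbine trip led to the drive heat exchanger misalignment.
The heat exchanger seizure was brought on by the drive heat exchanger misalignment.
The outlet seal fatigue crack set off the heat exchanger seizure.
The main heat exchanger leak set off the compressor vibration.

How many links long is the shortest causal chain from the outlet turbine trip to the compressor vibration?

Shortest chain: the outlet turbine trip → the drive heat exchanger misalignment → the outlet seal fatigue crack → the exhaust heat exchanger rupture → the turbine misalignment → the main heat exchanger leak → the compressor vibration.

6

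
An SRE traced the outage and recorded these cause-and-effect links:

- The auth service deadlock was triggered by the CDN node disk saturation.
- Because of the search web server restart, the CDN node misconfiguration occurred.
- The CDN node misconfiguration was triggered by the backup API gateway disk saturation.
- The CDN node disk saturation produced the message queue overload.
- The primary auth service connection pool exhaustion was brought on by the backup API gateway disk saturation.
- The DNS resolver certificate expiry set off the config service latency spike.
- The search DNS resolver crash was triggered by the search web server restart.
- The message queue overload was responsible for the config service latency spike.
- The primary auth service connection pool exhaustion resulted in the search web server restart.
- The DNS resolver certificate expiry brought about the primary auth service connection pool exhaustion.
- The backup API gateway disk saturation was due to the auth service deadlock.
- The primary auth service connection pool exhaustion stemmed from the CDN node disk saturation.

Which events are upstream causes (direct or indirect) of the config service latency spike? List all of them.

the CDN node disk saturation, the DNS resolver certificate expiry, the message queue overload

Immediate causes of the config service latency spike: the DNS resolver certificate expiry, the message queue overload.
Further upstream: the CDN node disk saturation.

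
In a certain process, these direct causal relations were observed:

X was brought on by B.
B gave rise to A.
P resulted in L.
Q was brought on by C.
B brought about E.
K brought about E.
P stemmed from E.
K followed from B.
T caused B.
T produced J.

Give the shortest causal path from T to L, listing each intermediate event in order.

T → B
B → E
E → P
P → L
Length: 4 steps.

T → B → E → P → L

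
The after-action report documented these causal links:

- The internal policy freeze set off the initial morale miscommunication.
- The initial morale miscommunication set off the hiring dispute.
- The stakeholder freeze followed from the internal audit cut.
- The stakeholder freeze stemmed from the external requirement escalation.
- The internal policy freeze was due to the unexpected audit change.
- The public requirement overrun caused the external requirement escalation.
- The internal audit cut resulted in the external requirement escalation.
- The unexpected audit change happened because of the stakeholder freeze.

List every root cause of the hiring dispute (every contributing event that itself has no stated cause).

Tracing upstream from the hiring dispute: the hiring dispute ← the initial morale miscommunication ← the internal policy freeze ← the unexpected audit change ← the stakeholder freeze ← the internal audit cut.
A separate upstream branch: the hiring dispute ← the initial morale miscommunication ← the internal policy freeze ← the unexpected audit change ← the stakeholder freeze ← the external requirement escalation ← the public requirement overrun.
Each of those chain origins has no stated cause.

the internal audit cut, the public requirement overrun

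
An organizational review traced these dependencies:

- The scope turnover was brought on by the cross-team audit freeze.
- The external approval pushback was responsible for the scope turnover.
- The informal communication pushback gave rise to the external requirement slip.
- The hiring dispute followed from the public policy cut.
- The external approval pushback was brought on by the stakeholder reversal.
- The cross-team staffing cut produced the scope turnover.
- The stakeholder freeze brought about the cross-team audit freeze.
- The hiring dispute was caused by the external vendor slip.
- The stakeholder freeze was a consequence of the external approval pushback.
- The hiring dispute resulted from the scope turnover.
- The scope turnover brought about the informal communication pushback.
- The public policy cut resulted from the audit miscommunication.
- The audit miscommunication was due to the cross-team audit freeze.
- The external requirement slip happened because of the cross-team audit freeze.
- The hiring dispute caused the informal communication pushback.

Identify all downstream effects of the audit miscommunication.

Direct effects: the public policy cut.
2 steps out: the hiring dispute.
3 steps out: the informal communication pushback.
4 steps out: the external requirement slip.
Not reachable from it: the stakeholder reversal, the external approval pushback, the stakeholder freeze, the cross-team audit freeze, the external vendor slip, the cross-team staffing cut, the scope turnover.

the external requirement slip, the hiring dispute, the informal communication pushback, the public policy cut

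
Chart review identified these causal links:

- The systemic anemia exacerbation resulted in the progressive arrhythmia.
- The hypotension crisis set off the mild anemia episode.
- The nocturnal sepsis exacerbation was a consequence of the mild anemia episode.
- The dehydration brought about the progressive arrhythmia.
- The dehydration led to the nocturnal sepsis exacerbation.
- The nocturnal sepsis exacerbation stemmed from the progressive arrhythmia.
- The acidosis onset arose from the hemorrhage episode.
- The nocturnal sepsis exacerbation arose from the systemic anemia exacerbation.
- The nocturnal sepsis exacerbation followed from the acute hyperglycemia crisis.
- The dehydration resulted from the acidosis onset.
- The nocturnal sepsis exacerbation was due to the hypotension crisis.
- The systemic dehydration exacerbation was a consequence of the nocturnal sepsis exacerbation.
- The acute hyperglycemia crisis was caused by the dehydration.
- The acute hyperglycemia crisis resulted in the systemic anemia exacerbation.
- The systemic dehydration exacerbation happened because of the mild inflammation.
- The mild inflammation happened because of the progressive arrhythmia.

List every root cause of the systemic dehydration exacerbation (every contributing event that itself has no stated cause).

Tracing upstream from the systemic dehydration exacerbation: the systemic dehydration exacerbation ← the nocturnal sepsis exacerbation ← the hypotension crisis.
A separate upstream branch: the systemic dehydration exacerbation ← the nocturnal sepsis exacerbation ← the dehydration ← the acidosis onset ← the hemorrhage episode.
Each of those chain origins has no stated cause.

the hemorrhage episode, the hypotension crisis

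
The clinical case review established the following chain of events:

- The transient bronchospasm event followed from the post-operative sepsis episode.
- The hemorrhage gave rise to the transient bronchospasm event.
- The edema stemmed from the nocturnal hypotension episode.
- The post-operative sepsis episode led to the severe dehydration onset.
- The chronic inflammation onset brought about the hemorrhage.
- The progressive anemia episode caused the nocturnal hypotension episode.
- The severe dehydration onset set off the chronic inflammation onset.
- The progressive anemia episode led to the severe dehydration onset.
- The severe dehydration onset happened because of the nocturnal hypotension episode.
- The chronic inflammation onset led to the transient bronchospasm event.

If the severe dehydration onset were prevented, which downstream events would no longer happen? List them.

Downstream of the severe dehydration onset: the chronic inflammation onset, the hemorrhage, the transient bronchospasm event.
Of those, still caused via another path: the transient bronchospasm event.
The remainder have no surviving cause.

the chronic inflammation onset, the hemorrhage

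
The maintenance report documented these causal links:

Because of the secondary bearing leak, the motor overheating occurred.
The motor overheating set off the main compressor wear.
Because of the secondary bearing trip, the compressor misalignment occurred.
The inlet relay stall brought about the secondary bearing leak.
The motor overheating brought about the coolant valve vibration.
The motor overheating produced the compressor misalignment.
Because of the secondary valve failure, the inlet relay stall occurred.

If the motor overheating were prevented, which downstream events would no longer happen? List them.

Downstream of the motor overheating: the compressor misalignment, the main compressor wear, the coolant valve vibration.
Of those, still caused via another path: the compressor misalignment.
The remainder have no surviving cause.

the coolant valve vibration, the main compressor wear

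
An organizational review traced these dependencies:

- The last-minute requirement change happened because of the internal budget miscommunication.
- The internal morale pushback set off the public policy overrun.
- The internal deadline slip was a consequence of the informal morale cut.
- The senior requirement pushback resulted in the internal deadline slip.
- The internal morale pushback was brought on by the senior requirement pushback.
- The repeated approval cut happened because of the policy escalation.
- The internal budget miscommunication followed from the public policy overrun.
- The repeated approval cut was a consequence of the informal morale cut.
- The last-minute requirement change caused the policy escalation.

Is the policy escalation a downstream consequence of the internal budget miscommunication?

There is a causal chain: the internal budget miscommunication → the last-minute requirement change → the policy escalation.

Yes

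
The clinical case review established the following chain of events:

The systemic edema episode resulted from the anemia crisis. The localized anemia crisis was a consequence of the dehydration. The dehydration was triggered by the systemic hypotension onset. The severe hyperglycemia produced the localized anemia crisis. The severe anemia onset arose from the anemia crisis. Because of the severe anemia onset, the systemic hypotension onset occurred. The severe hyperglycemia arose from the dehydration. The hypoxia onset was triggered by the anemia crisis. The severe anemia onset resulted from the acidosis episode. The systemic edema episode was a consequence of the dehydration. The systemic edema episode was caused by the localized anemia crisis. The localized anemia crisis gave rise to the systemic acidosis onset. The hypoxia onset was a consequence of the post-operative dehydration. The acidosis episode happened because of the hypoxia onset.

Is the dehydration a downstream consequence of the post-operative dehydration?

Yes

There is a causal chain: the post-operative dehydration → the hypoxia onset → the acidosis episode → the severe anemia onset → the systemic hypotension onset → the dehydration.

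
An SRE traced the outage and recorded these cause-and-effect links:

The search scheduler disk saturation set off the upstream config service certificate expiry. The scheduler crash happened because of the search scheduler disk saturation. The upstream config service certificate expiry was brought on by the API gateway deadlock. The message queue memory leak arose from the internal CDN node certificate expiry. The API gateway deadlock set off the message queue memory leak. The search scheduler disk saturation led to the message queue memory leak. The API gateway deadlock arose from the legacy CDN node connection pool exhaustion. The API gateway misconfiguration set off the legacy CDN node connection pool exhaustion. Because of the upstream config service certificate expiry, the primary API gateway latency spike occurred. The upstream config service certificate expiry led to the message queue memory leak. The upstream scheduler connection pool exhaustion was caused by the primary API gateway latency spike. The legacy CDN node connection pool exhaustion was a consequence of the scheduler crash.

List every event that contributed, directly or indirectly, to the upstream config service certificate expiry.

the API gateway deadlock, the API gateway misconfiguration, the legacy CDN node connection pool exhaustion, the scheduler crash, the search scheduler disk saturation

Immediate causes of the upstream config service certificate expiry: the search scheduler disk saturation, the API gateway deadlock.
Further upstream: the scheduler crash, the API gateway misconfiguration, the legacy CDN node connection pool exhaustion.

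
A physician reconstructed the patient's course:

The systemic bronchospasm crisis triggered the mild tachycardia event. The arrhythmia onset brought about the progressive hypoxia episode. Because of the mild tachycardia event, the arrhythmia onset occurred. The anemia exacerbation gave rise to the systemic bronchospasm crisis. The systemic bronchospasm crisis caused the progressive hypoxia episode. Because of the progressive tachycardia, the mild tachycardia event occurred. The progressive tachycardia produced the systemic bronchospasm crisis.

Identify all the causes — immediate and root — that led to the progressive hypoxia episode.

the anemia exacerbation, the arrhythmia onset, the mild tachycardia event, the progressive tachycardia, the systemic bronchospasm crisis

Immediate causes of the progressive hypoxia episode: the systemic bronchospasm crisis, the arrhythmia onset.
Further upstream: the progressive tachycardia, the mild tachycardia event, the anemia exacerbation.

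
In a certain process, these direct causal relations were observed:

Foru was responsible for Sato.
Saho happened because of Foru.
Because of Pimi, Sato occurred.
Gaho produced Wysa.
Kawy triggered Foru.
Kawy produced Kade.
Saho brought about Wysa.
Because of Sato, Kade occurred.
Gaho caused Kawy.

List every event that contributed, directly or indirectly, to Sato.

Immediate causes of Sato: Foru, Pimi.
Further upstream: Gaho, Kawy.

Foru, Gaho, Kawy, Pimi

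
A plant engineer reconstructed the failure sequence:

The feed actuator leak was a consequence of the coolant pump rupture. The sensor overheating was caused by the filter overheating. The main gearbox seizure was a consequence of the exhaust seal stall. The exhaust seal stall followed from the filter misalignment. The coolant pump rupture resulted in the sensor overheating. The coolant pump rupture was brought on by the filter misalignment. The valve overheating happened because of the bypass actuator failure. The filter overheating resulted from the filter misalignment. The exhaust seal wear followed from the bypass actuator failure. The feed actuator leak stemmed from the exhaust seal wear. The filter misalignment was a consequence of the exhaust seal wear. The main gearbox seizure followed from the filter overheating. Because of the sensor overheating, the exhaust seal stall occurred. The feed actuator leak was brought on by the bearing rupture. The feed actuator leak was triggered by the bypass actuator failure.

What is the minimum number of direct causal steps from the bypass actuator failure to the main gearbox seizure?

Shortest chain: the bypass actuator failure → the exhaust seal wear → the filter misalignment → the filter overheating → the main gearbox seizure.

4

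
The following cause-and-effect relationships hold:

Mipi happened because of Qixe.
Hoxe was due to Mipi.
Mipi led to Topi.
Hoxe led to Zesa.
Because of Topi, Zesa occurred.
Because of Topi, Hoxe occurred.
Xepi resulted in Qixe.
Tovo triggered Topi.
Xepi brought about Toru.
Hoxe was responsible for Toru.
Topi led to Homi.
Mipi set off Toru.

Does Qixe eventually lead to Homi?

There is a causal chain: Qixe → Mipi → Topi → Homi.

Yes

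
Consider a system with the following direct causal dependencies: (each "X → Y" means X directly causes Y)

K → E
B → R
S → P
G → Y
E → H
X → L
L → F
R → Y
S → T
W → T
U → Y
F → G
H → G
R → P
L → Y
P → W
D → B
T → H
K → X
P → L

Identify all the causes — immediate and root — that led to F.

Immediate cause of F: L.
Further upstream: D, B, K, R, X, S, P.

B, D, K, L, P, R, S, X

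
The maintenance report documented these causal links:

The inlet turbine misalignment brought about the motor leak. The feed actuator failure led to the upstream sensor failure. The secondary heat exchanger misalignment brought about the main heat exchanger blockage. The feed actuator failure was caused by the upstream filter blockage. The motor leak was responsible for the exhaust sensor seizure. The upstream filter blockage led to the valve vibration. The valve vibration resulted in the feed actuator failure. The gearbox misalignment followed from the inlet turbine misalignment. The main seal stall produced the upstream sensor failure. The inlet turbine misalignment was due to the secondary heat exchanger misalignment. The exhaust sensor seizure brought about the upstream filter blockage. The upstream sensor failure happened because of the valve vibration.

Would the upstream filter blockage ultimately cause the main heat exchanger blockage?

The upstream filter blockage leads to the valve vibration, the feed actuator failure, the upstream sensor failure; the main heat exchanger blockage is not among them.

No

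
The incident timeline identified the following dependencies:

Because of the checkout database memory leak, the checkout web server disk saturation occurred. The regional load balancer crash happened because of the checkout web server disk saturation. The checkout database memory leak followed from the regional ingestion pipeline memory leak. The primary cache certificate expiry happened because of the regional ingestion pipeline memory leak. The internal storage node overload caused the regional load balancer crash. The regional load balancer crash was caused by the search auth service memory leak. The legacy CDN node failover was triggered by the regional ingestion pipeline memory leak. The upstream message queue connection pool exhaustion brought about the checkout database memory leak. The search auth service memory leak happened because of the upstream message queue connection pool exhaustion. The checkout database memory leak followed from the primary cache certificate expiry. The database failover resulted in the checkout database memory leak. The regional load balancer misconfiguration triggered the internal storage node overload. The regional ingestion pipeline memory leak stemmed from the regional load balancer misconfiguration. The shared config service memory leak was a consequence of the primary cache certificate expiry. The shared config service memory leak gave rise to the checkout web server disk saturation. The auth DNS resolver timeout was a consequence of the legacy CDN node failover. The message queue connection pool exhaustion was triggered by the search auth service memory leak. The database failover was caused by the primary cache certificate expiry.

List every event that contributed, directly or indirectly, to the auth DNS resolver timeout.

Immediate cause of the auth DNS resolver timeout: the legacy CDN node failover.
Further upstream: the regional load balancer misconfiguration, the regional ingestion pipeline memory leak.

the legacy CDN node failover, the regional ingestion pipeline memory leak, the regional load balancer misconfiguration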